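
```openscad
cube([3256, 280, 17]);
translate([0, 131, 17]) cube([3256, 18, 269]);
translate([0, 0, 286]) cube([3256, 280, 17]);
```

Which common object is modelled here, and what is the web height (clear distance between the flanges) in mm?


An I-beam. The web height is 269 mm.

Two wide flanges with a thin centred web — an I-beam. Overall 303 mm minus two 17 mm flanges gives a web of 303 − 2·17 = 269 mm.


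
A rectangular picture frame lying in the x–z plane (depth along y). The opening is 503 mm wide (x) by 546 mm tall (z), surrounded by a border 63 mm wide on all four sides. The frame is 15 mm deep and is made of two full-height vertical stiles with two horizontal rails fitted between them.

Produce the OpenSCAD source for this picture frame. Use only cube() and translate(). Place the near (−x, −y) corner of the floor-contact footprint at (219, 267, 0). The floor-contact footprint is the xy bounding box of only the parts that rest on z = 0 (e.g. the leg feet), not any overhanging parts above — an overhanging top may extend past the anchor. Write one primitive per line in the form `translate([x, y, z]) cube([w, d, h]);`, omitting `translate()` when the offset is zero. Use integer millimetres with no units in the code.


translate([219, 267, 0]) cube([63, 15, 672]);
translate([785, 267, 0]) cube([63, 15, 672]);
translate([282, 267, 0]) cube([503, 15, 63]);
translate([282, 267, 609]) cube([503, 15, 63]);


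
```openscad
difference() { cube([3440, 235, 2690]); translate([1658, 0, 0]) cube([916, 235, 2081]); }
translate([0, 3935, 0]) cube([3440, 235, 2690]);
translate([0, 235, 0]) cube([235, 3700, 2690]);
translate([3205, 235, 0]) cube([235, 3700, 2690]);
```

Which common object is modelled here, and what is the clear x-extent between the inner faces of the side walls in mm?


A single room. The interior width is 2970 mm.

Four walls enclosing a rectangle with a door in the front wall — a room. Outside width 3440 minus two 235 mm walls gives 2970 mm.


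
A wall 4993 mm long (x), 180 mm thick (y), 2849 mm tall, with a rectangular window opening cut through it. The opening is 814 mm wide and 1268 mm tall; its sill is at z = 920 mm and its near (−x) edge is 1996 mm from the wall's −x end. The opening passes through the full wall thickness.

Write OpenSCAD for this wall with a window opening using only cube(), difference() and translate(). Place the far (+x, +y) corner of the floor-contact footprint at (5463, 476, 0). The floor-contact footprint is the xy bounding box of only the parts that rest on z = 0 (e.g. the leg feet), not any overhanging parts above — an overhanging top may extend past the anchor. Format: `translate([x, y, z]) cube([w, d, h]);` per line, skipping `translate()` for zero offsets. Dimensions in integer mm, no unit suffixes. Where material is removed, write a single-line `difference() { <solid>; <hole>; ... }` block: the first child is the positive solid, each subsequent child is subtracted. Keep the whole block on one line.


difference() { translate([470, 296, 0]) cube([4993, 180, 2849]); translate([2466, 296, 920]) cube([814, 180, 1268]); }


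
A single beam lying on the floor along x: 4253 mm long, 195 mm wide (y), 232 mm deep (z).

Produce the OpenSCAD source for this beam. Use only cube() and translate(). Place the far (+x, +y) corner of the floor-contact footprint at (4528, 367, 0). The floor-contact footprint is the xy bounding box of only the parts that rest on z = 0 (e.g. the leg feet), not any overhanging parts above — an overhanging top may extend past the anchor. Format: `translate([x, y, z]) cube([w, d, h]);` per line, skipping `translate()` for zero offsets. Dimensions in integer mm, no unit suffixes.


translate([275, 172, 0]) cube([4253, 195, 232]);


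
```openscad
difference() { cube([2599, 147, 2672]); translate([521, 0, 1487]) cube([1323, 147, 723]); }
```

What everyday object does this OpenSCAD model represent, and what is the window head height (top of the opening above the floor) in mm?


A wall with a window opening. The window head height is 2210 mm.

A wall with a rectangular opening subtracted — a window. Sill at z = 1487, opening 723 mm tall, so the head is at 1487 + 723 = 2210 mm.


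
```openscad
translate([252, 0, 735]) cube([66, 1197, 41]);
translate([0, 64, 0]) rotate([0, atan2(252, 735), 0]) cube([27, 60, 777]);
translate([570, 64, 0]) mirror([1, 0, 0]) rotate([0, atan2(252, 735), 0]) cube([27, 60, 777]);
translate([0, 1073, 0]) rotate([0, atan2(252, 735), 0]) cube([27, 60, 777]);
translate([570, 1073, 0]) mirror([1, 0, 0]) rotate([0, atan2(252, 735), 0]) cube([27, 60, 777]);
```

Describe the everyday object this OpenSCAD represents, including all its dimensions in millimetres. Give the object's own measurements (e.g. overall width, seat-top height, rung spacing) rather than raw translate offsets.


A sawhorse. A 66×1197×41 mm beam (x, y, z) sits on two A-frame leg pairs. Each pair is two raked legs of 27×60 mm section (60 mm along y) splaying symmetrically in x. Each leg rises 735 mm vertically over 252 mm of horizontal reach and is 777 mm long along its own axis. Every leg's outer bottom edge rests on the floor and its outer top edge meets a bottom edge of the beam — the left legs (tilting toward +x) meet the beam's −x bottom edge, the right legs (their mirror images, tilting toward −x) meet its +x bottom edge — so the leg tops tuck under the beam, the beam's underside is 735 mm above the floor, and the feet are 570 mm apart outside-to-outside with the beam centred between them. The two leg pairs are set in 64 mm from either end of the beam.


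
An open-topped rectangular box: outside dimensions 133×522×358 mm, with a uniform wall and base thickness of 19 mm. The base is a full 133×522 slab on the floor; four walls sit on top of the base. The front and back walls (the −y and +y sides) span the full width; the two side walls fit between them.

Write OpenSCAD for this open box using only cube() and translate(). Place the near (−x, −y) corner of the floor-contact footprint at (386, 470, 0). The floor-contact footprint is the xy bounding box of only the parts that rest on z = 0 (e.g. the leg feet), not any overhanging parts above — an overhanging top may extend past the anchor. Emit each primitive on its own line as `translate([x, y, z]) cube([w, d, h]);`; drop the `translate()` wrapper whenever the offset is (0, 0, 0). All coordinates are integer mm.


translate([386, 470, 0]) cube([133, 522, 19]);
translate([386, 470, 19]) cube([133, 19, 339]);
translate([386, 973, 19]) cube([133, 19, 339]);
translate([386, 489, 19]) cube([19, 484, 339]);
translate([500, 489, 19]) cube([19, 484, 339]);


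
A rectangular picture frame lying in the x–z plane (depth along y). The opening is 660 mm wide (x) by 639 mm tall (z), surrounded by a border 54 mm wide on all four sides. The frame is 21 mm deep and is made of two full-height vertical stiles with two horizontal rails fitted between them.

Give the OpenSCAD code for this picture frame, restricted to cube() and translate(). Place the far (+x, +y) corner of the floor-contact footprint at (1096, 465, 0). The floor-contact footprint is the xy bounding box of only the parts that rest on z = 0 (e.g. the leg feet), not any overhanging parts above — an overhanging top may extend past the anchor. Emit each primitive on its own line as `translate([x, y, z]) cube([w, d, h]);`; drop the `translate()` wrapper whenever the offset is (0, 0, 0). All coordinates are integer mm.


translate([328, 444, 0]) cube([54, 21, 747]);
translate([1042, 444, 0]) cube([54, 21, 747]);
translate([382, 444, 0]) cube([660, 21, 54]);
translate([382, 444, 693]) cube([660, 21, 54]);


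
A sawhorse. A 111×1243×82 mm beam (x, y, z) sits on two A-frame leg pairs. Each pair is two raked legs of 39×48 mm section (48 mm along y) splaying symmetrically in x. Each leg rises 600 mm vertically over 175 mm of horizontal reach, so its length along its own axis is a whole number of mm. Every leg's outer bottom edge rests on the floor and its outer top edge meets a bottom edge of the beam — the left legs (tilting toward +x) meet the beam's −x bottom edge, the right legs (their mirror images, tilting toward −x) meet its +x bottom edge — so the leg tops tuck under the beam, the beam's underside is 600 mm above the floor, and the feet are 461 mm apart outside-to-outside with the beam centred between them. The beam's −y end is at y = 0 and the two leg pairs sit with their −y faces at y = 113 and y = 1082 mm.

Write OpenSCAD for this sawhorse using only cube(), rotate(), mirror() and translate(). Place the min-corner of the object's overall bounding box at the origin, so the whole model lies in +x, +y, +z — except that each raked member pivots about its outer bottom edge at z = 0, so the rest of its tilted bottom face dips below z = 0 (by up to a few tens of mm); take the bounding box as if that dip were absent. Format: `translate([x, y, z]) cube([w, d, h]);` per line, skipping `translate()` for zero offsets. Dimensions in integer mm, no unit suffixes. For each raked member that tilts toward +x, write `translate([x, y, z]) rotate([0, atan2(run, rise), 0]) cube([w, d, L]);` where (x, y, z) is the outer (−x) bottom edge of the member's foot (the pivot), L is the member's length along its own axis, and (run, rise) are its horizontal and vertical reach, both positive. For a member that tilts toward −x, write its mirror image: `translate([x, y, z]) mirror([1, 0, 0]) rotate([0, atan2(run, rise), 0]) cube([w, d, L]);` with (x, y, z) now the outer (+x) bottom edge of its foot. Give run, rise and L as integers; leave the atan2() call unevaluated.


translate([175, 0, 600]) cube([111, 1243, 82]);
translate([0, 113, 0]) rotate([0, atan2(175, 600), 0]) cube([39, 48, 625]);
translate([461, 113, 0]) mirror([1, 0, 0]) rotate([0, atan2(175, 600), 0]) cube([39, 48, 625]);
translate([0, 1082, 0]) rotate([0, atan2(175, 600), 0]) cube([39, 48, 625]);
translate([461, 1082, 0]) mirror([1, 0, 0]) rotate([0, atan2(175, 600), 0]) cube([39, 48, 625]);


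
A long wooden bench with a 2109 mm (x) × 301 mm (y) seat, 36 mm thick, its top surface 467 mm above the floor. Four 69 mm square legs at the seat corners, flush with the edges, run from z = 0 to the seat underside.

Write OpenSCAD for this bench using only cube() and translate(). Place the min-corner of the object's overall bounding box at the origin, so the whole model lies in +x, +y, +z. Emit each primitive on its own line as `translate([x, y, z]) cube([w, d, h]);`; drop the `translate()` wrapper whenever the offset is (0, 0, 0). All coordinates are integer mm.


// leg_h = 467 − 36 = 431
translate([0, 0, 431]) cube([2109, 301, 36]);
cube([69, 69, 431]);
translate([0, 232, 0]) cube([69, 69, 431]);
translate([2040, 0, 0]) cube([69, 69, 431]);
translate([2040, 232, 0]) cube([69, 69, 431]);


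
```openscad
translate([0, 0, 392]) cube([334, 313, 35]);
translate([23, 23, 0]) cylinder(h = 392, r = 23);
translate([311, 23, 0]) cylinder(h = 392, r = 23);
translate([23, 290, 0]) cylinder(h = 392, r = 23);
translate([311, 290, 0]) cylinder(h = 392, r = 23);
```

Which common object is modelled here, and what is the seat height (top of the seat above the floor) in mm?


A stool. The seat height is 427 mm.

A 334×313×35 slab at z = 392 on four corner cylinders — a stool. The seat top is 392 + 35 = 427 mm.


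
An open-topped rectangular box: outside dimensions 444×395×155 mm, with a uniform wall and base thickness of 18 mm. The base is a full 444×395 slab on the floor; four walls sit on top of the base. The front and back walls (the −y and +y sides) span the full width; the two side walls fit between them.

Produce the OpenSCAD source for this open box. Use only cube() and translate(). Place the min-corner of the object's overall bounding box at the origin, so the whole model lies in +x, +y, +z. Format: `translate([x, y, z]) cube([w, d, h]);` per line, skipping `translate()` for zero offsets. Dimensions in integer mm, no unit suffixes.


cube([444, 395, 18]);
translate([0, 0, 18]) cube([444, 18, 137]);
translate([0, 377, 18]) cube([444, 18, 137]);
translate([0, 18, 18]) cube([18, 359, 137]);
translate([426, 18, 18]) cube([18, 359, 137]);


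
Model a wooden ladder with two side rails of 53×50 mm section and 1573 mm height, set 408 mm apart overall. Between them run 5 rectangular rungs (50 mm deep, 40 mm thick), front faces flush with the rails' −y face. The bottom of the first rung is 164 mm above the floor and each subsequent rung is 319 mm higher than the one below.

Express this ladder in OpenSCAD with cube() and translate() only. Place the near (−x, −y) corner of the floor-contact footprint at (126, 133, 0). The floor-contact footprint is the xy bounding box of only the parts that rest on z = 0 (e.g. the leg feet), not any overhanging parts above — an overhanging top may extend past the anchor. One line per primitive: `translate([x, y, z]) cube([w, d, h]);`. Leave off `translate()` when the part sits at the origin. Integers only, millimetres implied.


translate([126, 133, 0]) cube([53, 50, 1573]);
translate([481, 133, 0]) cube([53, 50, 1573]);
translate([179, 133, 164]) cube([302, 50, 40]);
translate([179, 133, 483]) cube([302, 50, 40]);
translate([179, 133, 802]) cube([302, 50, 40]);
translate([179, 133, 1121]) cube([302, 50, 40]);
translate([179, 133, 1440]) cube([302, 50, 40]);


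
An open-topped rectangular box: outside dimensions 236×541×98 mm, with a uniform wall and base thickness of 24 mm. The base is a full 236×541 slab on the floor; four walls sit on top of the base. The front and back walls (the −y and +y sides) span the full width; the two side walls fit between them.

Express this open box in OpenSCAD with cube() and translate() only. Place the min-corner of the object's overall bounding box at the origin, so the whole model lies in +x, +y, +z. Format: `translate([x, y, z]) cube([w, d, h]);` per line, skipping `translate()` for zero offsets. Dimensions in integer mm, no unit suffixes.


cube([236, 541, 24]);
translate([0, 0, 24]) cube([236, 24, 74]);
translate([0, 517, 24]) cube([236, 24, 74]);
translate([0, 24, 24]) cube([24, 493, 74]);
translate([212, 24, 24]) cube([24, 493, 74]);


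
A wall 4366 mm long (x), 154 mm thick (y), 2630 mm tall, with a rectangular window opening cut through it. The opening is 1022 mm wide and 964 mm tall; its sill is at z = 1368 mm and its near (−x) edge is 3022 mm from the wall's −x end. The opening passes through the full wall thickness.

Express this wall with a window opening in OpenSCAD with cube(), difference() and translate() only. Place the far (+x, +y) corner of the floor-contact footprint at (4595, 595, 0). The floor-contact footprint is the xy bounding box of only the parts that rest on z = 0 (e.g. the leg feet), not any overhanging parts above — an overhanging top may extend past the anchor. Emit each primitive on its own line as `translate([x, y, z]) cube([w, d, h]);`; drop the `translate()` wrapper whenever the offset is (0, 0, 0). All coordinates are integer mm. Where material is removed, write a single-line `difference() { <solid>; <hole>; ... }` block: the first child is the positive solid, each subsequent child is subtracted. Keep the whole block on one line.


difference() { translate([229, 441, 0]) cube([4366, 154, 2630]); translate([3251, 441, 1368]) cube([1022, 154, 964]); }


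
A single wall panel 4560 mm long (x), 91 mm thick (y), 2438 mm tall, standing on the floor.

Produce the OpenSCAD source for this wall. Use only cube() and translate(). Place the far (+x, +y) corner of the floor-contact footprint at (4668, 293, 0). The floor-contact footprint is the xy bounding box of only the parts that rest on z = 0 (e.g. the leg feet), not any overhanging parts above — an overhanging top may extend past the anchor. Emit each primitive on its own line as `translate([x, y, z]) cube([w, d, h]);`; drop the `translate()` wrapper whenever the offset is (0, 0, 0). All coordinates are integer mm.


translate([108, 202, 0]) cube([4560, 91, 2438]);


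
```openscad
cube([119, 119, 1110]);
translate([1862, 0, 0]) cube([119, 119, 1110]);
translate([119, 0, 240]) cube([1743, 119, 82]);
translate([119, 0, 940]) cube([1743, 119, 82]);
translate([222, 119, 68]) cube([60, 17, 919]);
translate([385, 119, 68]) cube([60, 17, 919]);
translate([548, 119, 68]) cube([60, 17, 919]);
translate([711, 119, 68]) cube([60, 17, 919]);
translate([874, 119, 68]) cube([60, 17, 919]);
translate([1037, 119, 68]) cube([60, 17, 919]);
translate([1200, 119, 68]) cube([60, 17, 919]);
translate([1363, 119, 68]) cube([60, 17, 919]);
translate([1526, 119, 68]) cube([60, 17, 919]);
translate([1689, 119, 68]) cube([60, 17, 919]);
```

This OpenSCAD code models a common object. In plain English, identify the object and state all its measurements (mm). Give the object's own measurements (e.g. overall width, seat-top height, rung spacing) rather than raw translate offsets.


A fence section. Two 119×119 mm posts, 1110 mm tall, stand on the floor with a clear span of 1743 mm between their inner faces. Two horizontal rails of 119×82 mm section span the gap between the posts with their undersides at z = 240 mm and z = 940 mm, flush with the posts' −y face. 10 pickets, each 60 mm wide, 17 mm thick and 919 mm tall, are fixed to the +y face of the rails with their bottoms at z = 68 mm, spaced across the span with a 103 mm gap after the −x post and between neighbouring pickets, with 113 mm left before the +x post.


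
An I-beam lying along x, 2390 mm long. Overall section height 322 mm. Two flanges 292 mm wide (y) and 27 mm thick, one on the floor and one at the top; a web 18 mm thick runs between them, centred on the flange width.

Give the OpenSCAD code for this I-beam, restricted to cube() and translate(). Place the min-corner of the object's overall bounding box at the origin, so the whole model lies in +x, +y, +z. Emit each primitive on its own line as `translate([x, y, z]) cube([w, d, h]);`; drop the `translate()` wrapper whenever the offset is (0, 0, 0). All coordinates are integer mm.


cube([2390, 292, 27]);
translate([0, 137, 27]) cube([2390, 18, 268]);
translate([0, 0, 295]) cube([2390, 292, 27]);


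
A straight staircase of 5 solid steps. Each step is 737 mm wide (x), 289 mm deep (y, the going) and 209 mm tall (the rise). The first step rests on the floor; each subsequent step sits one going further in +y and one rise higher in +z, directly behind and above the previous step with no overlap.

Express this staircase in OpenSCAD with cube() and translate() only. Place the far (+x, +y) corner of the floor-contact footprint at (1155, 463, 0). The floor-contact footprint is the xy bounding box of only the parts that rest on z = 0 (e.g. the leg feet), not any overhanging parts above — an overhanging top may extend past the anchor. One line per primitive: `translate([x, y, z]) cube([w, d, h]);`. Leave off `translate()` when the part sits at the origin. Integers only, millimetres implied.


translate([418, 174, 0]) cube([737, 289, 209]);
translate([418, 463, 209]) cube([737, 289, 209]);
translate([418, 752, 418]) cube([737, 289, 209]);
translate([418, 1041, 627]) cube([737, 289, 209]);
translate([418, 1330, 836]) cube([737, 289, 209]);


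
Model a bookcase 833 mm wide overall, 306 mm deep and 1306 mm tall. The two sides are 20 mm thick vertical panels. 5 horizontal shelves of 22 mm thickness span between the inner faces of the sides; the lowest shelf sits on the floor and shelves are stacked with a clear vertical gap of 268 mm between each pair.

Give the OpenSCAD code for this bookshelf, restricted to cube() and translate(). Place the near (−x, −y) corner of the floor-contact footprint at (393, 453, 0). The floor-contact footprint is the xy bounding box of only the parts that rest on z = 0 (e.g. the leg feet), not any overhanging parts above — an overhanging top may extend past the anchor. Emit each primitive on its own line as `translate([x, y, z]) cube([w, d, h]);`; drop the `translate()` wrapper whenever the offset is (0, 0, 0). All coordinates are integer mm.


translate([393, 453, 0]) cube([20, 306, 1306]);
translate([1206, 453, 0]) cube([20, 306, 1306]);
translate([413, 453, 0]) cube([793, 306, 22]);
translate([413, 453, 290]) cube([793, 306, 22]);
translate([413, 453, 580]) cube([793, 306, 22]);
translate([413, 453, 870]) cube([793, 306, 22]);
translate([413, 453, 1160]) cube([793, 306, 22]);


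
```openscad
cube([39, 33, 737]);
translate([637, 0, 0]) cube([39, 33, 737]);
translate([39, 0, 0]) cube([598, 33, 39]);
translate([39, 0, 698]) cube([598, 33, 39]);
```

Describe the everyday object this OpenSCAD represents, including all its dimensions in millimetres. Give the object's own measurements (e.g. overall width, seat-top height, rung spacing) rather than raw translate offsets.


A rectangular picture frame lying in the x–z plane (depth along y). The opening is 598 mm wide (x) by 659 mm tall (z), surrounded by a border 39 mm wide on all four sides. The frame is 33 mm deep and is made of two full-height vertical stiles with two horizontal rails fitted between them.


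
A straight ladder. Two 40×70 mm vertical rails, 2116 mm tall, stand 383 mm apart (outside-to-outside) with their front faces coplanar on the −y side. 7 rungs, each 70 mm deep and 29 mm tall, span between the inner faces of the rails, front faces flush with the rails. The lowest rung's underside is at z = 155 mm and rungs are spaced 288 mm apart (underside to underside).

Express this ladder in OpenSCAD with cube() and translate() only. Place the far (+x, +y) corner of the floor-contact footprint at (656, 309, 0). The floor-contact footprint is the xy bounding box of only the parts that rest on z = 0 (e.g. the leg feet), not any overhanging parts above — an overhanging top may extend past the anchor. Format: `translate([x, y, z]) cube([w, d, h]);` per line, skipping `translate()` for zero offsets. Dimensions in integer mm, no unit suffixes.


translate([273, 239, 0]) cube([40, 70, 2116]);
translate([616, 239, 0]) cube([40, 70, 2116]);
translate([313, 239, 155]) cube([303, 70, 29]);
translate([313, 239, 443]) cube([303, 70, 29]);
translate([313, 239, 731]) cube([303, 70, 29]);
translate([313, 239, 1019]) cube([303, 70, 29]);
translate([313, 239, 1307]) cube([303, 70, 29]);
translate([313, 239, 1595]) cube([303, 70, 29]);
translate([313, 239, 1883]) cube([303, 70, 29]);


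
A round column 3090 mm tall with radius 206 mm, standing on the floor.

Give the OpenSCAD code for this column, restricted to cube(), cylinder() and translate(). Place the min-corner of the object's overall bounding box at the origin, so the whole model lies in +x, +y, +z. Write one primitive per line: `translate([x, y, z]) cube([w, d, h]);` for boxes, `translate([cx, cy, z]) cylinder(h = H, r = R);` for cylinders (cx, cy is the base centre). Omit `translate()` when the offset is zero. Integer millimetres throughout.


translate([206, 206, 0]) cylinder(h = 3090, r = 206);


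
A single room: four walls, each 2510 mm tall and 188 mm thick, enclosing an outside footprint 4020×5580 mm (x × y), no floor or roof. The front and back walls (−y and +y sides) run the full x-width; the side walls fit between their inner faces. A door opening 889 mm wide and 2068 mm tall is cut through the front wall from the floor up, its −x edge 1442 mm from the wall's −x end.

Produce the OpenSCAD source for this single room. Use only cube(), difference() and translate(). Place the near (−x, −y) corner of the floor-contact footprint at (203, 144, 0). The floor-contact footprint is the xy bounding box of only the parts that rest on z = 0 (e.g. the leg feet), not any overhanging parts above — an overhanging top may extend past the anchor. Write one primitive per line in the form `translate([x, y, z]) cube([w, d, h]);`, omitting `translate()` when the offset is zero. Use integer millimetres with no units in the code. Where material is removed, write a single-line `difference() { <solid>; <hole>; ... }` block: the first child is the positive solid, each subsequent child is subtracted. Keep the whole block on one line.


difference() { translate([203, 144, 0]) cube([4020, 188, 2510]); translate([1645, 144, 0]) cube([889, 188, 2068]); }
translate([203, 5536, 0]) cube([4020, 188, 2510]);
translate([203, 332, 0]) cube([188, 5204, 2510]);
translate([4035, 332, 0]) cube([188, 5204, 2510]);


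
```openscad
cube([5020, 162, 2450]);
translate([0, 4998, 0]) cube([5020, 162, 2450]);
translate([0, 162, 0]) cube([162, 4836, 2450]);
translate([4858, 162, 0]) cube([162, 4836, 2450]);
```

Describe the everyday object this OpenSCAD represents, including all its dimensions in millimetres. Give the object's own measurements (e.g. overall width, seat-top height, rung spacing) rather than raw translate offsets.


The wall frame of a small rectangular building: four walls, each 2450 mm tall and 162 mm thick, enclosing a footprint 5020 mm (x) by 5160 mm (y) outside-to-outside, with no floor or roof. The front and back walls (the −y and +y sides) span the full width; the two side walls fit between them.


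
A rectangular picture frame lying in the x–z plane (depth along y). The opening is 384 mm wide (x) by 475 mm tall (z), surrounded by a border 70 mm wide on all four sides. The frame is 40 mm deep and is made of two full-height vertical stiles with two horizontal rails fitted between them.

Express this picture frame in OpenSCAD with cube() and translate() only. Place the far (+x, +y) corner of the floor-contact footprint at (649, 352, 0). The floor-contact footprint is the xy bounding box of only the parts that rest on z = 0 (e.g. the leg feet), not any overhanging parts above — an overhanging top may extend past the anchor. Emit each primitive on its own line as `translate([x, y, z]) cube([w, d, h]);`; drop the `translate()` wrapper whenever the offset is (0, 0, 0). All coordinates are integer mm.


translate([125, 312, 0]) cube([70, 40, 615]);
translate([579, 312, 0]) cube([70, 40, 615]);
translate([195, 312, 0]) cube([384, 40, 70]);
translate([195, 312, 545]) cube([384, 40, 70]);


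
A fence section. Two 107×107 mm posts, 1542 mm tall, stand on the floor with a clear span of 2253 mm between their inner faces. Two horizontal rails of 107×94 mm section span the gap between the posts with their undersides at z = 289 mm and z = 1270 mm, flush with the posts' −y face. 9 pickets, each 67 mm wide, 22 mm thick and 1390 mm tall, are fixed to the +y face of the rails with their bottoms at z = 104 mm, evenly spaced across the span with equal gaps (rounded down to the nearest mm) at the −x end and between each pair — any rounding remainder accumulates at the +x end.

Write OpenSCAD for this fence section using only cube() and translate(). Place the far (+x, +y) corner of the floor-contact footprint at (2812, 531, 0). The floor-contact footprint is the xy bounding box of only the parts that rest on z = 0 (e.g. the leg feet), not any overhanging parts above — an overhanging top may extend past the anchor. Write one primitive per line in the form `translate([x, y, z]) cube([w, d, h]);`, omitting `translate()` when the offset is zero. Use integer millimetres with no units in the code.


translate([345, 424, 0]) cube([107, 107, 1542]);
translate([2705, 424, 0]) cube([107, 107, 1542]);
translate([452, 424, 289]) cube([2253, 107, 94]);
translate([452, 424, 1270]) cube([2253, 107, 94]);
translate([617, 531, 104]) cube([67, 22, 1390]);
translate([849, 531, 104]) cube([67, 22, 1390]);
translate([1081, 531, 104]) cube([67, 22, 1390]);
translate([1313, 531, 104]) cube([67, 22, 1390]);
translate([1545, 531, 104]) cube([67, 22, 1390]);
translate([1777, 531, 104]) cube([67, 22, 1390]);
translate([2009, 531, 104]) cube([67, 22, 1390]);
translate([2241, 531, 104]) cube([67, 22, 1390]);
translate([2473, 531, 104]) cube([67, 22, 1390]);


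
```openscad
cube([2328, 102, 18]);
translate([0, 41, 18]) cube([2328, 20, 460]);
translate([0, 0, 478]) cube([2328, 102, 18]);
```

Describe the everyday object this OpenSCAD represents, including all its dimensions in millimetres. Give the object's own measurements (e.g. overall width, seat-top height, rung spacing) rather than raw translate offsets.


An I-beam lying along x, 2328 mm long. Overall section height 496 mm. Two flanges 102 mm wide (y) and 18 mm thick, one on the floor and one at the top; a web 20 mm thick runs between them, centred on the flange width.


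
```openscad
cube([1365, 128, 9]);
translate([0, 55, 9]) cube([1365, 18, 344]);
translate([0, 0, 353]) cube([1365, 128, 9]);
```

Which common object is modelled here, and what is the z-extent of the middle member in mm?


An I-beam. The web height is 344 mm.

Two wide flanges with a thin centred web — an I-beam. Overall 362 mm minus two 9 mm flanges gives a web of 362 − 2·9 = 344 mm.


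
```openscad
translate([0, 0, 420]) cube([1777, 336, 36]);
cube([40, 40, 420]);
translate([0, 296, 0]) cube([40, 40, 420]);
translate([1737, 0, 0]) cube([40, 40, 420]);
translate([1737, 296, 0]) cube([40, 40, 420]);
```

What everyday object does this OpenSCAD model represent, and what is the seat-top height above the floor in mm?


A bench. The seat-top height is 456 mm.

A long slab on four corner posts — a bench. The slab sits at z = 420 with thickness 36, so the top is 420 + 36 = 456 mm.


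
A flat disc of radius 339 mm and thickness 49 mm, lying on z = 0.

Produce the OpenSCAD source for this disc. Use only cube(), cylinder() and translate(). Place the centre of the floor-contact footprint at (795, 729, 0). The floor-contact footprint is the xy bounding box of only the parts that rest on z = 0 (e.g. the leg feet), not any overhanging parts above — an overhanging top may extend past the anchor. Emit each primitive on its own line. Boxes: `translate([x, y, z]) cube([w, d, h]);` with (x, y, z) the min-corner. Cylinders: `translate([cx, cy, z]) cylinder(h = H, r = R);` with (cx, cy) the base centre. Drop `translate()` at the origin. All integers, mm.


translate([795, 729, 0]) cylinder(h = 49, r = 339);


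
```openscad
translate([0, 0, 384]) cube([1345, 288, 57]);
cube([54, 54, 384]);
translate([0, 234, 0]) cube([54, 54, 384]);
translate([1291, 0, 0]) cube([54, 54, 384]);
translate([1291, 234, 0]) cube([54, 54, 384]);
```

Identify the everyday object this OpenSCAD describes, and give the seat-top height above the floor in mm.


A bench. The seat-top height is 441 mm.

A long slab on four corner posts — a bench. The slab sits at z = 384 with thickness 57, so the top is 384 + 57 = 441 mm.


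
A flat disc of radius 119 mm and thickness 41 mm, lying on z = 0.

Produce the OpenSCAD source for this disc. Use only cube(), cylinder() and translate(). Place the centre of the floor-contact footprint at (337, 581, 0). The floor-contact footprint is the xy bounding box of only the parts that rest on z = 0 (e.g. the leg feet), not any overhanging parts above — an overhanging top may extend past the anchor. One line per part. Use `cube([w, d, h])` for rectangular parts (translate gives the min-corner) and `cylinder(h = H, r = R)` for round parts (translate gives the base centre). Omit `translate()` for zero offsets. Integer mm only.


translate([337, 581, 0]) cylinder(h = 41, r = 119);


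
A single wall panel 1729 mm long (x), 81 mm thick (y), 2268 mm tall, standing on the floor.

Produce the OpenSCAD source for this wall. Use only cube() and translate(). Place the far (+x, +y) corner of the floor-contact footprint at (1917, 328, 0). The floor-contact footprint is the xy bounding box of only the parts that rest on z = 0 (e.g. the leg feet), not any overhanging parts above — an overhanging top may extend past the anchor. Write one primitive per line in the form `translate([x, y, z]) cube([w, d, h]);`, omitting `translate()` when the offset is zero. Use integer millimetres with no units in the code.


translate([188, 247, 0]) cube([1729, 81, 2268]);


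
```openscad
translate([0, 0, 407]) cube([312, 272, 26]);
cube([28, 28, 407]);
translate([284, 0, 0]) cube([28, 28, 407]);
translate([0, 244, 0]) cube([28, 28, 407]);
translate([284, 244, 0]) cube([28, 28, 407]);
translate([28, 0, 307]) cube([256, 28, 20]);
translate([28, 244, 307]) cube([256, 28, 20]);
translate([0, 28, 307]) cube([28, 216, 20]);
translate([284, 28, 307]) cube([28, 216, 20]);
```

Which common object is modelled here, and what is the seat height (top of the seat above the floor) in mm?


A stool. The seat height is 433 mm.

A 312×272×26 slab at z = 407 on four corner posts — a stool. The seat top is 407 + 26 = 433 mm.


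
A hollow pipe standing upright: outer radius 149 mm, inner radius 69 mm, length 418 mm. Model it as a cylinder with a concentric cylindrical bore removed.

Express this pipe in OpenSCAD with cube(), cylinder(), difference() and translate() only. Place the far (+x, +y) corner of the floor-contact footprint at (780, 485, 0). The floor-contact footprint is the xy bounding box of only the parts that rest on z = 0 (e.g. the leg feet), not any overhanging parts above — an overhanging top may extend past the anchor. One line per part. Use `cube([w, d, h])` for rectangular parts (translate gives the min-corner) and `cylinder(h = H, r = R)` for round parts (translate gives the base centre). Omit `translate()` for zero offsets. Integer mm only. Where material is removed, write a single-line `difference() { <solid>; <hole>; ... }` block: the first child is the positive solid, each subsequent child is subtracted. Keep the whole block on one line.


difference() { translate([631, 336, 0]) cylinder(h = 418, r = 149); translate([631, 336, 0]) cylinder(h = 418, r = 69); }


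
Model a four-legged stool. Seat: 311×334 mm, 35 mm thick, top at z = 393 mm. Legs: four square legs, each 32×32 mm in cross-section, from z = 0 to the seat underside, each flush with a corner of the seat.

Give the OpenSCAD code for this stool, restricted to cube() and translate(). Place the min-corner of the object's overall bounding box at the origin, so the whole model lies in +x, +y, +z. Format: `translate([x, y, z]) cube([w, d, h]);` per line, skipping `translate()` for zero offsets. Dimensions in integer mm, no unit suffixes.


translate([0, 0, 358]) cube([311, 334, 35]);
cube([32, 32, 358]);
translate([279, 0, 0]) cube([32, 32, 358]);
translate([0, 302, 0]) cube([32, 32, 358]);
translate([279, 302, 0]) cube([32, 32, 358]);


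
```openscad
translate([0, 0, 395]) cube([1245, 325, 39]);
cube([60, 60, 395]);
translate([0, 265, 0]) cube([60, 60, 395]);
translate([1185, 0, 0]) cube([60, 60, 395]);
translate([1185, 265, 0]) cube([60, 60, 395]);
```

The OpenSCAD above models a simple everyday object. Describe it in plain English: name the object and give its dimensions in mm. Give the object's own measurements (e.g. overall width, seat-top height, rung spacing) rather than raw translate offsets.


A long wooden bench with a 1245 mm (x) × 325 mm (y) seat, 39 mm thick, its top surface 434 mm above the floor. Four 60 mm square legs at the seat corners, flush with the edges, run from z = 0 to the seat underside.


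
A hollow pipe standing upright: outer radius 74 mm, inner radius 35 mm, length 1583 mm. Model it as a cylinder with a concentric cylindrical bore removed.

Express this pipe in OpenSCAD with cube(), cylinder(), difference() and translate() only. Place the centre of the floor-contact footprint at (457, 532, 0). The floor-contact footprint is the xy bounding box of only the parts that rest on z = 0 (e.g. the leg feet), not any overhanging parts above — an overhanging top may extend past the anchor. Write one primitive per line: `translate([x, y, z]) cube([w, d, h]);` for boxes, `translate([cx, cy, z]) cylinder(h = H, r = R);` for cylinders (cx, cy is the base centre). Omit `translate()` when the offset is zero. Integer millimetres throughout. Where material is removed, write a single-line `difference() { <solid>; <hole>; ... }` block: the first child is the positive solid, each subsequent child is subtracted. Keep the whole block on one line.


difference() { translate([457, 532, 0]) cylinder(h = 1583, r = 74); translate([457, 532, 0]) cylinder(h = 1583, r = 35); }


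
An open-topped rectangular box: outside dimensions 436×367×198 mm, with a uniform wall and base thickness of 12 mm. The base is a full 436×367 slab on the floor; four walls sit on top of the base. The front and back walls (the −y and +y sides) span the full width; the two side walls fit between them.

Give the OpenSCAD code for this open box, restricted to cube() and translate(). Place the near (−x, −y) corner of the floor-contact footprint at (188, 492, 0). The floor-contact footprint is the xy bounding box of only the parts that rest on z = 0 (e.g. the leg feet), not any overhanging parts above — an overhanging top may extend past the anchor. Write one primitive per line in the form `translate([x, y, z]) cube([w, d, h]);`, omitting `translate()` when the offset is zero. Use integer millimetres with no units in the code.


translate([188, 492, 0]) cube([436, 367, 12]);
translate([188, 492, 12]) cube([436, 12, 186]);
translate([188, 847, 12]) cube([436, 12, 186]);
translate([188, 504, 12]) cube([12, 343, 186]);
translate([612, 504, 12]) cube([12, 343, 186]);


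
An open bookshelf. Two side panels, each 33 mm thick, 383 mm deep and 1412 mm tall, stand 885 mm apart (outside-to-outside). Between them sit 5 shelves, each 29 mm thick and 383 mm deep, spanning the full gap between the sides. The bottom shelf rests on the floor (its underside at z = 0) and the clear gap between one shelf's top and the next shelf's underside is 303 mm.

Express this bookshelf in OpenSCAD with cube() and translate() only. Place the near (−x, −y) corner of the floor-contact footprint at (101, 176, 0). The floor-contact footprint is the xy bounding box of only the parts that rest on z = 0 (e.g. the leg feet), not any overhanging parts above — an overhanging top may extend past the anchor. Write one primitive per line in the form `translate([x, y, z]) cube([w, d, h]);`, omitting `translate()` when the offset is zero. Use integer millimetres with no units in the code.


translate([101, 176, 0]) cube([33, 383, 1412]);
translate([953, 176, 0]) cube([33, 383, 1412]);
translate([134, 176, 0]) cube([819, 383, 29]);
translate([134, 176, 332]) cube([819, 383, 29]);
translate([134, 176, 664]) cube([819, 383, 29]);
translate([134, 176, 996]) cube([819, 383, 29]);
translate([134, 176, 1328]) cube([819, 383, 29]);


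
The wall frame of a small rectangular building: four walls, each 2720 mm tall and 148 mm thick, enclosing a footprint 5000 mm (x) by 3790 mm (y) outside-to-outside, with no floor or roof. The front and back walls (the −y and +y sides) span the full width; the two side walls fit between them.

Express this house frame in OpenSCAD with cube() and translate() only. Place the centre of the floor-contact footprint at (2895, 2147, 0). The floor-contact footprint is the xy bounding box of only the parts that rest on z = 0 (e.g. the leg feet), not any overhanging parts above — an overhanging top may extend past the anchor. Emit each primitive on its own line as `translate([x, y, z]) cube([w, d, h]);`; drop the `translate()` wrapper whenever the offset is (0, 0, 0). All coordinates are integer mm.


translate([395, 252, 0]) cube([5000, 148, 2720]);
translate([395, 3894, 0]) cube([5000, 148, 2720]);
translate([395, 400, 0]) cube([148, 3494, 2720]);
translate([5247, 400, 0]) cube([148, 3494, 2720]);


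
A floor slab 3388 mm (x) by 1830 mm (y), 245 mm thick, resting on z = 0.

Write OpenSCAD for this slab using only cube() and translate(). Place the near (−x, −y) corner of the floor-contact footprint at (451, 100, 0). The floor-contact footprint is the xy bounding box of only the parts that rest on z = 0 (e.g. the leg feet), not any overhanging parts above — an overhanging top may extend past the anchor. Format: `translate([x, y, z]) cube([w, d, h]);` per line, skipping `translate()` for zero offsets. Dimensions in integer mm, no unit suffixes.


translate([451, 100, 0]) cube([3388, 1830, 245]);
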